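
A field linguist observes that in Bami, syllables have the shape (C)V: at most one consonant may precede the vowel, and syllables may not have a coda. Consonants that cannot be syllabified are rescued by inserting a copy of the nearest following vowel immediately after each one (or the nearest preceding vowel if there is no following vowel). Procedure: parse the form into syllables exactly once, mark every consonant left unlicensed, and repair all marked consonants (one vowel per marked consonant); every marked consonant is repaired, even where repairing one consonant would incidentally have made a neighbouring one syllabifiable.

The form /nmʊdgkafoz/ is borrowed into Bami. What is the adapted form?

nʊmʊdagakafozo

Under (C)V, the unsyllabifiable consonants are /n/, /d/, /g/, /z/ (no codas are permitted; onsets are limited to one consonant).
Each unlicensed consonant becomes the onset of a new syllable: /n/ → /nʊ/, /d/ → /da/, /g/ → /ga/, /z/ → /zo/.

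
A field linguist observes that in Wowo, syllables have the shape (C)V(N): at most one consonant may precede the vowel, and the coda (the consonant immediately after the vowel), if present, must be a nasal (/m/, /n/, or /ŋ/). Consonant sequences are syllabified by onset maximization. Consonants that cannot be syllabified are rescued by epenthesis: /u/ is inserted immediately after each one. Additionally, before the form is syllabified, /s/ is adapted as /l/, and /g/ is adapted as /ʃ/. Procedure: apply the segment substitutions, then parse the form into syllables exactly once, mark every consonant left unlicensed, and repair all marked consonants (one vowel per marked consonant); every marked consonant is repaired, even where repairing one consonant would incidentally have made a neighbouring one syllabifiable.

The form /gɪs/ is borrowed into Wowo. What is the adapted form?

ʃɪlu

Substitution: /g/ → /ʃ/, /s/ → /l/, giving /ʃɪl/.
Under (C)V(N), the unsyllabifiable consonants are /l/ (only a nasal (/m/, /n/, or /ŋ/) is licensed in coda position; onsets are limited to one consonant).
Epenthesis after each stranded consonant: /l/ → /lu/.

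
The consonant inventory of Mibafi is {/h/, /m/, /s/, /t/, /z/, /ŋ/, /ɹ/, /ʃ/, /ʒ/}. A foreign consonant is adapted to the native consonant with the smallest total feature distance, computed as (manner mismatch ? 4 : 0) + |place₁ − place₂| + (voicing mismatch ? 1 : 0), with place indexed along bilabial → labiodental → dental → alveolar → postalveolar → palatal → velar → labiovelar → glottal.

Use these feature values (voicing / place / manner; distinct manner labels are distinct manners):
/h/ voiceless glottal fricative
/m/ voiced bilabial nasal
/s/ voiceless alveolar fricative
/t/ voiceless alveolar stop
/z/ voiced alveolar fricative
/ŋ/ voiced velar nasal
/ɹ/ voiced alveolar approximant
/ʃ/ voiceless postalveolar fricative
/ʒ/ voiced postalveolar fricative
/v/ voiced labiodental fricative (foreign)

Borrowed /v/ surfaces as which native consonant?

z

/z/ is closest: same manner (fricative), place distance 2 (labiodental→alveolar), same voicing; total 2. Next closest is /s/ at distance 3.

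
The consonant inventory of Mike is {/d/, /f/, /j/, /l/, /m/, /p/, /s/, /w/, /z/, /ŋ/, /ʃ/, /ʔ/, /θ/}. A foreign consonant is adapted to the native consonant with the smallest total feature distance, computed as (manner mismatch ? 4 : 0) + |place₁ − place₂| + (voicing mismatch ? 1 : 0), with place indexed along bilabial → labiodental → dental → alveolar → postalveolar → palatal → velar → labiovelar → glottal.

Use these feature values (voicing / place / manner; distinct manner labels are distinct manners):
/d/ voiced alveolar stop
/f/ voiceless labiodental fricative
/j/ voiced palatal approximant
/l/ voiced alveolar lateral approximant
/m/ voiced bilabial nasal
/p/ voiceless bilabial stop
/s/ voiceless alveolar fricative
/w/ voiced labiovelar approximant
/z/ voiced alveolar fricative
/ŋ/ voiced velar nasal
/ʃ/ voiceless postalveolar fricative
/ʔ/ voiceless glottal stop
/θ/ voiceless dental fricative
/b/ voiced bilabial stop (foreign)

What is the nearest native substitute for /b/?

p

/p/ is closest: same manner (stop), place distance 0 (bilabial→bilabial), voicing differs (+1); total 1. Next closest is /d/ at distance 3.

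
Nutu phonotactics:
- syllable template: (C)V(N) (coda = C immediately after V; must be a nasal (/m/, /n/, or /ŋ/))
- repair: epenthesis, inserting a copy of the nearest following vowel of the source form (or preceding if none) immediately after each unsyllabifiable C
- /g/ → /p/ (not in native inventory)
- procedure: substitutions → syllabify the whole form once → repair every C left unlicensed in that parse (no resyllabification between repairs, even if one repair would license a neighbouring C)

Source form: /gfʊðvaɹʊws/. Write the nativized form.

pʊfʊðavaɹʊwʊsʊ

Substitution: /g/ → /p/, giving /pfʊðvaɹʊws/.
The consonants /p/, /ð/, /w/, /s/ cannot be parsed into a legal (C)V(N) syllable (only a nasal (/m/, /n/, or /ŋ/) is licensed in coda position; onsets are limited to one consonant).
Inserting the epenthetic vowel yields /p/ → /pʊ/, /ð/ → /ða/, /w/ → /wʊ/, /s/ → /sʊ/.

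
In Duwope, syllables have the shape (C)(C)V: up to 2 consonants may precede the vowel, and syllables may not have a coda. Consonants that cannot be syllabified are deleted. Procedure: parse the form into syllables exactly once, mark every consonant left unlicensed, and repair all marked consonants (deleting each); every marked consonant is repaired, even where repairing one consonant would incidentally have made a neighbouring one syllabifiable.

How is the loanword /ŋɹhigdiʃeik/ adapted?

ɹhigdiʃei

The consonants /ŋ/, /k/ cannot be parsed into a legal (C)(C)V syllable (no codas are permitted; onsets may contain at most 2 consonants).
Each unlicensed consonant is deleted: /ŋ/, /k/.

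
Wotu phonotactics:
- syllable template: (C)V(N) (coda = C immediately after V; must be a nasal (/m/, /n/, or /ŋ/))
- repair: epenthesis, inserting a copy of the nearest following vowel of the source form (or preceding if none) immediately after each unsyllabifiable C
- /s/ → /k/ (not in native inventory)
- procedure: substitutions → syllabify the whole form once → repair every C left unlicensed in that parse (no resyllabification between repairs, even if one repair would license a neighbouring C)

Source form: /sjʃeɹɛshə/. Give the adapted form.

kejeʃeɹɛkəhə

Substitution: /s/ → /k/, giving /kjʃeɹɛkhə/.
The consonants /k/, /j/, /k/ cannot be parsed into a legal (C)V(N) syllable (only a nasal (/m/, /n/, or /ŋ/) is licensed in coda position; onsets are limited to one consonant).
Epenthesis after each stranded consonant: /k/ → /ke/, /j/ → /je/, /k/ → /kə/.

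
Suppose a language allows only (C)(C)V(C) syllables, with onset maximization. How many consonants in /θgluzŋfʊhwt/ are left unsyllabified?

3

Syllabifying with onset maximization leaves /θ/, /w/, /t/ stranded (at most one coda consonant is licensed; onsets may contain at most 2 consonants).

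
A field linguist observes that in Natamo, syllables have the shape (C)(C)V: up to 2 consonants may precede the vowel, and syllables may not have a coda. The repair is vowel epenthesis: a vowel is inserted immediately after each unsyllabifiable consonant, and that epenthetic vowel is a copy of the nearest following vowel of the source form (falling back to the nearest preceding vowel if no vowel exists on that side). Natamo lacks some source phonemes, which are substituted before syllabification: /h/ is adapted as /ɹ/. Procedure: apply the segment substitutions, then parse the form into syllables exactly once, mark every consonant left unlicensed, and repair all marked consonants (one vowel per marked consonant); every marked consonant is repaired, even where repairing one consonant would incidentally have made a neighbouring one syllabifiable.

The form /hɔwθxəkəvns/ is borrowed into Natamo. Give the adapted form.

Substitution: /h/ → /ɹ/, giving /ɹɔwθxəkəvns/.
The consonants /w/, /v/, /n/, /s/ cannot be parsed into a legal (C)(C)V syllable (no codas are permitted; onsets may contain at most 2 consonants).
Inserting the epenthetic vowel yields /w/ → /wə/, /v/ → /və/, /n/ → /nə/, /s/ → /sə/.

ɹɔwəθxəkəvənəsə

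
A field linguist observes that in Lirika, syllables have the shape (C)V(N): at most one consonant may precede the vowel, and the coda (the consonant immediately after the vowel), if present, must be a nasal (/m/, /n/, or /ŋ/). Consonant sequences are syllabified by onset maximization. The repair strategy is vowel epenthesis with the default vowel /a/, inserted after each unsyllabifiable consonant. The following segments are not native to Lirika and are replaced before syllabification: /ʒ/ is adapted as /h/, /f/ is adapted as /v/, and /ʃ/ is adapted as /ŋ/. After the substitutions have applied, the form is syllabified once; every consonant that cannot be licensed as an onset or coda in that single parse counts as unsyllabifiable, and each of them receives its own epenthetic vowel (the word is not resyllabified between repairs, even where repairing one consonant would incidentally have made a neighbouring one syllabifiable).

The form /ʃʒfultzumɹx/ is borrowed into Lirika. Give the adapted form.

ŋahavulatazumɹaxa

Substitution: /ʃ/ → /ŋ/, /ʒ/ → /h/, /f/ → /v/, giving /ŋhvultzumɹx/.
Under (C)V(N), the unsyllabifiable consonants are /ŋ/, /h/, /l/, /t/, /ɹ/, /x/ (only a nasal (/m/, /n/, or /ŋ/) is licensed in coda position; onsets are limited to one consonant).
Each unlicensed consonant becomes the onset of a new syllable: /ŋ/ → /ŋa/, /h/ → /ha/, /l/ → /la/, /t/ → /ta/, /ɹ/ → /ɹa/, /x/ → /xa/.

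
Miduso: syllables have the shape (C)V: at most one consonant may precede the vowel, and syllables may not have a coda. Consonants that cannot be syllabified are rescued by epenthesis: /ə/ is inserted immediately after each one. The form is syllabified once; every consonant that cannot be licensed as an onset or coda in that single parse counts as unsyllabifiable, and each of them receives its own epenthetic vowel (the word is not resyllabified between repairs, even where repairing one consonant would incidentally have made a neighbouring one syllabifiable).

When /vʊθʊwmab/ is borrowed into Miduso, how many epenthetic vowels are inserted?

The unsyllabifiable consonants are /w/, /b/; each receives one epenthetic vowel.

2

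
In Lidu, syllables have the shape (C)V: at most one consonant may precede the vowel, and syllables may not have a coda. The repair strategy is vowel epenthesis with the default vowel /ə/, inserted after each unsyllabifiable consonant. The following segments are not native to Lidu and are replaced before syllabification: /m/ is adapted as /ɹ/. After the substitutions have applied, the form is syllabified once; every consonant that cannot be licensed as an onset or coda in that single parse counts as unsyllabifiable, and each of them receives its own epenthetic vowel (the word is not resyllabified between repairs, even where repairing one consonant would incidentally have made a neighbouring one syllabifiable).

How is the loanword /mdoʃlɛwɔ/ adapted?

Substitution: /m/ → /ɹ/, giving /ɹdoʃlɛwɔ/.
Syllabifying with onset maximization leaves /ɹ/, /ʃ/ stranded (no codas are permitted; onsets are limited to one consonant).
Epenthesis after each stranded consonant: /ɹ/ → /ɹə/, /ʃ/ → /ʃə/.

ɹədoʃəlɛwɔ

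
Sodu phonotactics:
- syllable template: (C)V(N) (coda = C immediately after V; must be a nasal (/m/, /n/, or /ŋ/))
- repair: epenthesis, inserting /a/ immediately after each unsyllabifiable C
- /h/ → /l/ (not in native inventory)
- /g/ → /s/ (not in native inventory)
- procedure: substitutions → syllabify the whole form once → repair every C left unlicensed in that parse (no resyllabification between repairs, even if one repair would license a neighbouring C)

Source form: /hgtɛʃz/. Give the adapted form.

Substitution: /h/ → /l/, /g/ → /s/, giving /lstɛʃz/.
Under (C)V(N), the unsyllabifiable consonants are /l/, /s/, /ʃ/, /z/ (only a nasal (/m/, /n/, or /ŋ/) is licensed in coda position; onsets are limited to one consonant).
Epenthesis after each stranded consonant: /l/ → /la/, /s/ → /sa/, /ʃ/ → /ʃa/, /z/ → /za/.

lasatɛʃaza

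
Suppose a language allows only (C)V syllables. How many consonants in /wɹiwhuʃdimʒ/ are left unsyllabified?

Syllabifying with onset maximization leaves /w/, /w/, /ʃ/, /m/, /ʒ/ stranded (no codas are permitted; onsets are limited to one consonant).

5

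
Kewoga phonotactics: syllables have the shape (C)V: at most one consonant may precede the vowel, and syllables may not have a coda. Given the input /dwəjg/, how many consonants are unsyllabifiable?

Syllabifying with onset maximization leaves /d/, /j/, /g/ stranded (no codas are permitted; onsets are limited to one consonant).

3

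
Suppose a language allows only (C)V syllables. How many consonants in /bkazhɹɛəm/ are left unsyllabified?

The consonants /b/, /z/, /h/, /m/ cannot be parsed into a legal (C)V syllable (no codas are permitted; onsets are limited to one consonant).

4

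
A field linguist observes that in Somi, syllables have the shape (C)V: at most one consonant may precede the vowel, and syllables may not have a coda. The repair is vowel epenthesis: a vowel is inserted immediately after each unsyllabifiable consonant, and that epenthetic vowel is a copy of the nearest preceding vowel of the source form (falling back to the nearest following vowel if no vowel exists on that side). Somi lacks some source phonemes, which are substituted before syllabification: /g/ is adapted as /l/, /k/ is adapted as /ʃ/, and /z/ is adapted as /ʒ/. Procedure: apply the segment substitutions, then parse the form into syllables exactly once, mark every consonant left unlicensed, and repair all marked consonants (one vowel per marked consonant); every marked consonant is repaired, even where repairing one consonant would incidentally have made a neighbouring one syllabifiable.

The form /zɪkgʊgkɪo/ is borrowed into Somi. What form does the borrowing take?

ʒɪʃɪlʊlʊʃɪo

Substitution: /z/ → /ʒ/, /k/ → /ʃ/, /g/ → /l/, giving /ʒɪʃlʊlʃɪo/.
Under (C)V, the unsyllabifiable consonants are /ʃ/, /l/ (no codas are permitted; onsets are limited to one consonant).
Each unlicensed consonant becomes the onset of a new syllable: /ʃ/ → /ʃɪ/, /l/ → /lʊ/.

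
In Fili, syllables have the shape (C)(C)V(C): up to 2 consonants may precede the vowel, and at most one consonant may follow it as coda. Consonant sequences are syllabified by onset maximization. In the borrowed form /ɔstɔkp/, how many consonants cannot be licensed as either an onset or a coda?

Syllabifying with onset maximization leaves /p/ stranded (at most one coda consonant is licensed; onsets may contain at most 2 consonants).

1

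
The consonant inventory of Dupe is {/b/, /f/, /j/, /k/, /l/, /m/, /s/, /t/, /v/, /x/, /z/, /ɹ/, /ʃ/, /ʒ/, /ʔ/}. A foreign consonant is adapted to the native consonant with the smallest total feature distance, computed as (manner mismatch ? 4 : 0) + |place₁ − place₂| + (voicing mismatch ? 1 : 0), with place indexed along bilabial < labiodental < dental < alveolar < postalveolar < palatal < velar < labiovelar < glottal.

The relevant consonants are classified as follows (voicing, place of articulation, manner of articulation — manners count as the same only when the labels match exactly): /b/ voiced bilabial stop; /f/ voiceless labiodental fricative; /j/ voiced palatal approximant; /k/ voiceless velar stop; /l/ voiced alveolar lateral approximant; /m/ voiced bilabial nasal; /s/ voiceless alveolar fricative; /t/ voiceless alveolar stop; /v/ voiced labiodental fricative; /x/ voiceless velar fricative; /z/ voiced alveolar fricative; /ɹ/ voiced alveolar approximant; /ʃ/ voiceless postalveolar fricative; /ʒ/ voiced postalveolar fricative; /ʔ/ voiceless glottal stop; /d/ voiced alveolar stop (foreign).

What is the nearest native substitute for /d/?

t

/t/ is closest: same manner (stop), place distance 0 (alveolar→alveolar), voicing differs (+1); total 1. Next closest is /b/ at distance 3.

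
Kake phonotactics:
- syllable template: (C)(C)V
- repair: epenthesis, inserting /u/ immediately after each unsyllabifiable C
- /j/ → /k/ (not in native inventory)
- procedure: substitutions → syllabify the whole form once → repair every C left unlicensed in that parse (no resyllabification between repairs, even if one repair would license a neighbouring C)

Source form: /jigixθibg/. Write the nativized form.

kigixθibugu

Substitution: /j/ → /k/, giving /kigixθibg/.
The consonants /b/, /g/ cannot be parsed into a legal (C)(C)V syllable (no codas are permitted; onsets may contain at most 2 consonants).
Inserting the epenthetic vowel yields /b/ → /bu/, /g/ → /gu/.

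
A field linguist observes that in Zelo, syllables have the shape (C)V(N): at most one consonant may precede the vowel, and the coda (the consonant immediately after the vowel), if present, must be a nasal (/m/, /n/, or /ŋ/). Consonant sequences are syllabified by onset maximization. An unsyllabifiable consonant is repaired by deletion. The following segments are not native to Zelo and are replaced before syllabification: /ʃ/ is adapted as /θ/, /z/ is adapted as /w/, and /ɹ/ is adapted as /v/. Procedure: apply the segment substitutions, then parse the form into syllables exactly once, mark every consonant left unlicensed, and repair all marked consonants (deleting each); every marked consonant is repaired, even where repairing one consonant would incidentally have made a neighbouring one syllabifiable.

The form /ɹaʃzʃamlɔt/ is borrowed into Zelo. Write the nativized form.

vaθamlɔ

Substitution: /ɹ/ → /v/, /ʃ/ → /θ/, /z/ → /w/, giving /vaθwθamlɔt/.
Under (C)V(N), the unsyllabifiable consonants are /θ/, /w/, /t/ (only a nasal (/m/, /n/, or /ŋ/) is licensed in coda position; onsets are limited to one consonant).
Deleting the stranded consonants removes /θ/, /w/, /t/.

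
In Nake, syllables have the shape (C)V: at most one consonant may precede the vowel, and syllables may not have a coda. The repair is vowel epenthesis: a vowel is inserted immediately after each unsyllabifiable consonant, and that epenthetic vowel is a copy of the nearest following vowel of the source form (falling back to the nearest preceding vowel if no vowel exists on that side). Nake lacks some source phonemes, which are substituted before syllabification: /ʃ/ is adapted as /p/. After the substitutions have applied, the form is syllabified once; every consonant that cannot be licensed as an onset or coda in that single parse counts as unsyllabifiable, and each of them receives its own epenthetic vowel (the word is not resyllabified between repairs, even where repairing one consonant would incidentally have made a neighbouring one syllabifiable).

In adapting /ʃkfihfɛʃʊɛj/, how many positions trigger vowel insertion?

After substitution the input is /pkfihfɛpʊɛj/.
The unsyllabifiable consonants are /p/, /k/, /h/, /j/; each receives one epenthetic vowel.

4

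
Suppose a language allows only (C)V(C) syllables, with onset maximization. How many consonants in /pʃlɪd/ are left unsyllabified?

Under (C)V(C), the unsyllabifiable consonants are /p/, /ʃ/ (at most one coda consonant is licensed; onsets are limited to one consonant).

2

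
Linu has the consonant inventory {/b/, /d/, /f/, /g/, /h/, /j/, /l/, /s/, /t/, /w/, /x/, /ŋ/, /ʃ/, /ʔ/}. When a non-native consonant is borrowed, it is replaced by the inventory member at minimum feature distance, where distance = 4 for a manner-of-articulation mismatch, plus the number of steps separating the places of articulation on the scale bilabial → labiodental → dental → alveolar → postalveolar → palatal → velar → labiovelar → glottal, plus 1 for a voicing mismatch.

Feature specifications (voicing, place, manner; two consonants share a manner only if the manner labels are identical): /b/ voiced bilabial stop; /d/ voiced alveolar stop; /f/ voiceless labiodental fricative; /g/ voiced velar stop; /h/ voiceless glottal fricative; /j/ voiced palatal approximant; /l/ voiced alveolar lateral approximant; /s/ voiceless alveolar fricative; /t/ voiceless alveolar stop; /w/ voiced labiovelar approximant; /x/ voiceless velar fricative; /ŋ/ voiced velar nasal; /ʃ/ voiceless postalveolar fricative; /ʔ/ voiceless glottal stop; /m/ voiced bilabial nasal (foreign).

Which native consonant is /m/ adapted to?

/b/ is closest: manner differs (nasal→stop, +4), place distance 0 (bilabial→bilabial), same voicing; total 4. Next closest is /f/ at distance 6.

b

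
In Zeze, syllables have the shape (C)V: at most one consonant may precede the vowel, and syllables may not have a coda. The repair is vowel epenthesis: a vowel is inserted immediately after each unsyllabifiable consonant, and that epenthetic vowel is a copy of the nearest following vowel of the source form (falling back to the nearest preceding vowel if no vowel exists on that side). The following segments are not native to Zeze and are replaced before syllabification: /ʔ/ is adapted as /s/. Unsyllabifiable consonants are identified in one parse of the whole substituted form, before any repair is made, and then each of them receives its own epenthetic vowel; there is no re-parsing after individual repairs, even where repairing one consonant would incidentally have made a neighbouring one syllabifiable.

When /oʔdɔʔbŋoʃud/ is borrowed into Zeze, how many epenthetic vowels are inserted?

After substitution the input is /osdɔsbŋoʃud/.
The unsyllabifiable consonants are /s/, /s/, /b/, /d/; each receives one epenthetic vowel.

4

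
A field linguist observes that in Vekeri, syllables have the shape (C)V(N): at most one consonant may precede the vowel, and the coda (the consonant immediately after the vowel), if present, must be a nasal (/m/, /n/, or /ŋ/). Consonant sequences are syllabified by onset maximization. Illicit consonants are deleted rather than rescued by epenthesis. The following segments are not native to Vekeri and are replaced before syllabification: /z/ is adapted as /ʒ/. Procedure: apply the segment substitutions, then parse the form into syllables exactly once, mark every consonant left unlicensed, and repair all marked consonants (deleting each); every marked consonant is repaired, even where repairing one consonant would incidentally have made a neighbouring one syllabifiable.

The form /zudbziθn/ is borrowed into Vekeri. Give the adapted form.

Substitution: /z/ → /ʒ/, giving /ʒudbʒiθn/.
The consonants /d/, /b/, /θ/, /n/ cannot be parsed into a legal (C)V(N) syllable (only a nasal (/m/, /n/, or /ŋ/) is licensed in coda position; onsets are limited to one consonant).
Deletion applies to /d/, /b/, /θ/, /n/.

ʒuʒi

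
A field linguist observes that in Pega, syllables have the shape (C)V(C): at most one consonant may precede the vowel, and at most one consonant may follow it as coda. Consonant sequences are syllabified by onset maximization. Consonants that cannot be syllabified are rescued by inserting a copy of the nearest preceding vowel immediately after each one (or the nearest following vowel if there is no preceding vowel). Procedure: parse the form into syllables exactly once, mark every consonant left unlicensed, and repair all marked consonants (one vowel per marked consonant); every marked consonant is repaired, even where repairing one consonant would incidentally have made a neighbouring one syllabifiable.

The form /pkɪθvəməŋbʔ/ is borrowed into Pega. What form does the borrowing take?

pɪkɪθvəməŋbəʔə

Syllabifying with onset maximization leaves /p/, /b/, /ʔ/ stranded (at most one coda consonant is licensed; onsets are limited to one consonant).
Epenthesis after each stranded consonant: /p/ → /pɪ/, /b/ → /bə/, /ʔ/ → /ʔə/.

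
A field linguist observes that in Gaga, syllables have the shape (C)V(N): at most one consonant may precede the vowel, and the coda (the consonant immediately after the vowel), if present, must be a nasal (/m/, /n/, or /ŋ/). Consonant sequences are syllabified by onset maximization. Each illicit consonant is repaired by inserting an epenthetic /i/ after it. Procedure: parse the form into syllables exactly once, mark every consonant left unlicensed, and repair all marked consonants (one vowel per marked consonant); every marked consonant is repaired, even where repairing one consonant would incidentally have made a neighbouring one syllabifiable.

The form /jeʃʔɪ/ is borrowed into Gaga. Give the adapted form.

Under (C)V(N), the unsyllabifiable consonants are /ʃ/ (only a nasal (/m/, /n/, or /ŋ/) is licensed in coda position; onsets are limited to one consonant).
Epenthesis after each stranded consonant: /ʃ/ → /ʃi/.

jeʃiʔɪ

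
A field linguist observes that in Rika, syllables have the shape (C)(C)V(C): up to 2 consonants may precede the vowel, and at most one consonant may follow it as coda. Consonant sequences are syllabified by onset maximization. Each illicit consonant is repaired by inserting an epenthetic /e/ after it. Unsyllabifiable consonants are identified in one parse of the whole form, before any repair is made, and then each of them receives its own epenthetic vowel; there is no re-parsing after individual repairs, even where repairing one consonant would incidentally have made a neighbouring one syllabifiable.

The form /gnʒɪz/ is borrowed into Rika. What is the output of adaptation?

genʒɪz

The consonants /g/ cannot be parsed into a legal (C)(C)V(C) syllable (at most one coda consonant is licensed; onsets may contain at most 2 consonants).
Inserting the epenthetic vowel yields /g/ → /ge/.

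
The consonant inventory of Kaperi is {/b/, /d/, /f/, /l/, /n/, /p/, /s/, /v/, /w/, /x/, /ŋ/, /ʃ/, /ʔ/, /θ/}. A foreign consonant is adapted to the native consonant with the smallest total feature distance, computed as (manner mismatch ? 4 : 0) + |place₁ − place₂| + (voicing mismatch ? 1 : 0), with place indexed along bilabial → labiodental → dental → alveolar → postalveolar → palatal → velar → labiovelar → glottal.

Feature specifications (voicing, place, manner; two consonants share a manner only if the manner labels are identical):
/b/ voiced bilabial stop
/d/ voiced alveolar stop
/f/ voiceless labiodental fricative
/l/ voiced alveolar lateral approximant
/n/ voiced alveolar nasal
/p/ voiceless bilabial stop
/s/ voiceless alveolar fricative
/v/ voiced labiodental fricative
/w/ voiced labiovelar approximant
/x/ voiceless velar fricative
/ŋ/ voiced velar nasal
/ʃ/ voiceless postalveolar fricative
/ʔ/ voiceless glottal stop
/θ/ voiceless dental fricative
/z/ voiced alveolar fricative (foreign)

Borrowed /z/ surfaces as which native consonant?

s

/s/ is closest: same manner (fricative), place distance 0 (alveolar→alveolar), voicing differs (+1); total 1. Next closest is /v/ at distance 2.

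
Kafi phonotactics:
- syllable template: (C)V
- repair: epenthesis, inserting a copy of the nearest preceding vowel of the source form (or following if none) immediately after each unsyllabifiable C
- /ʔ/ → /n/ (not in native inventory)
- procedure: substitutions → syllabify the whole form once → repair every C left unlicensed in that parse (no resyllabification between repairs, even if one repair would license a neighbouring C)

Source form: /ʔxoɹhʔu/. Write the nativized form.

noxoɹohonu

Substitution: /ʔ/ → /n/, giving /nxoɹhnu/.
Syllabifying with onset maximization leaves /n/, /ɹ/, /h/ stranded (no codas are permitted; onsets are limited to one consonant).
Epenthesis after each stranded consonant: /n/ → /no/, /ɹ/ → /ɹo/, /h/ → /ho/.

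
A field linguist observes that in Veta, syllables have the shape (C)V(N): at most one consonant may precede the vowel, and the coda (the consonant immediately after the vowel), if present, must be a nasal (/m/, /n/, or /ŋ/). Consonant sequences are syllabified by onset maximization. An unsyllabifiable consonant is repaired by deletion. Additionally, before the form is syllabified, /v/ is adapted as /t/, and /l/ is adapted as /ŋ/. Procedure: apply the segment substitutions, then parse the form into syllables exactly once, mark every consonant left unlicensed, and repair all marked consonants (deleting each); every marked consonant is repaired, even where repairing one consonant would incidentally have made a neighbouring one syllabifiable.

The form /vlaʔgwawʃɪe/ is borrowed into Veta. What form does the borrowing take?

Substitution: /v/ → /t/, /l/ → /ŋ/, giving /tŋaʔgwawʃɪe/.
Syllabifying with onset maximization leaves /t/, /ʔ/, /g/, /w/ stranded (only a nasal (/m/, /n/, or /ŋ/) is licensed in coda position; onsets are limited to one consonant).
Each unlicensed consonant is deleted: /t/, /ʔ/, /g/, /w/.

ŋawaʃɪe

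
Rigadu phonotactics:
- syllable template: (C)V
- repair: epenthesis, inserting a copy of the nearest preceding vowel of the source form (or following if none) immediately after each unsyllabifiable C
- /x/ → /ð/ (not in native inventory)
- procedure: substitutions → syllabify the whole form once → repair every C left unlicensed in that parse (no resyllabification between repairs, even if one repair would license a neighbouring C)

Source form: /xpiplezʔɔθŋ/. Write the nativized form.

Substitution: /x/ → /ð/, giving /ðpiplezʔɔθŋ/.
The consonants /ð/, /p/, /z/, /θ/, /ŋ/ cannot be parsed into a legal (C)V syllable (no codas are permitted; onsets are limited to one consonant).
Epenthesis after each stranded consonant: /ð/ → /ði/, /p/ → /pi/, /z/ → /ze/, /θ/ → /θɔ/, /ŋ/ → /ŋɔ/.

ðipipilezeʔɔθɔŋɔ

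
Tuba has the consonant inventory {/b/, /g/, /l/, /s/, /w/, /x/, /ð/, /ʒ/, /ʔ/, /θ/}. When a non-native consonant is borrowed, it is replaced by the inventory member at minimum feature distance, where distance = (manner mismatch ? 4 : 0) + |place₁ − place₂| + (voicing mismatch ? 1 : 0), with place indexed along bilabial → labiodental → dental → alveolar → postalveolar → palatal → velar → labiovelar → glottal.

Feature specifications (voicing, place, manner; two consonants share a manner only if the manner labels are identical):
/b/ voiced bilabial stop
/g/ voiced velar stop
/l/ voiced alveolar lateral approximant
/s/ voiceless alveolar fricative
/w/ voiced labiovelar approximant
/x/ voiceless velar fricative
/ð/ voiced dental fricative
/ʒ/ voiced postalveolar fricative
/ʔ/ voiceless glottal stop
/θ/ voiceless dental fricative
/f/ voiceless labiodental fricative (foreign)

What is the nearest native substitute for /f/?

/θ/ is closest: same manner (fricative), place distance 1 (labiodental→dental), same voicing; total 1. Next closest is /s/ at distance 2.

θ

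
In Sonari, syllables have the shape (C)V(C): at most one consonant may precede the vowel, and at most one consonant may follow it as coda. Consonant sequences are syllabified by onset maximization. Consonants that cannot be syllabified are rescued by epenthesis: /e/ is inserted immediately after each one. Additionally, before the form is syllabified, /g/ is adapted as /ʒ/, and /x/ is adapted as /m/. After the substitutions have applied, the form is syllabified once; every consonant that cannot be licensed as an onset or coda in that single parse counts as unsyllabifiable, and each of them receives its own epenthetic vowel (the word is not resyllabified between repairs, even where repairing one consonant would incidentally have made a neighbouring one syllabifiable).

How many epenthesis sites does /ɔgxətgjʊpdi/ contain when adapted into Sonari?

After substitution the input is /ɔʒmətʒjʊpdi/.
The unsyllabifiable consonants are /ʒ/; each receives one epenthetic vowel.

1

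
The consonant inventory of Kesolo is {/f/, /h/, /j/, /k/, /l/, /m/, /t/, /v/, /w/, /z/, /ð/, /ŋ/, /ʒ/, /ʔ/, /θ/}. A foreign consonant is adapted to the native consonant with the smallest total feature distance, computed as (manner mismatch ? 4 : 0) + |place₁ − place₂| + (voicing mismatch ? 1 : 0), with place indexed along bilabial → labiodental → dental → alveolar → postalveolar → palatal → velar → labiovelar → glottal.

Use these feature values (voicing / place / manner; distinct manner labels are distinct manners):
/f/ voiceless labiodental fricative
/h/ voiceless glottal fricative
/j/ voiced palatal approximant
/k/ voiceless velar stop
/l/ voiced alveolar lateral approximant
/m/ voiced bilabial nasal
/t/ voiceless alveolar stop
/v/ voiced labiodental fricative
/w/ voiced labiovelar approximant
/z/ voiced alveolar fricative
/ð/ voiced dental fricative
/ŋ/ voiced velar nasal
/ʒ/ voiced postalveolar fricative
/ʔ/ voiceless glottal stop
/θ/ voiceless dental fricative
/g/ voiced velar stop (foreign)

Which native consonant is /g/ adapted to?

k

/k/ is closest: same manner (stop), place distance 0 (velar→velar), voicing differs (+1); total 1. Next closest is /ʔ/ at distance 3.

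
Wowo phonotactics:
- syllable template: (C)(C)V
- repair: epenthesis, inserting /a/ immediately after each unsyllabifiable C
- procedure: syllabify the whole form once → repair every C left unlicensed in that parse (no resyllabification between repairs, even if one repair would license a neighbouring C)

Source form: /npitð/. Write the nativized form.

npitaða

The consonants /t/, /ð/ cannot be parsed into a legal (C)(C)V syllable (no codas are permitted; onsets may contain at most 2 consonants).
Epenthesis after each stranded consonant: /t/ → /ta/, /ð/ → /ða/.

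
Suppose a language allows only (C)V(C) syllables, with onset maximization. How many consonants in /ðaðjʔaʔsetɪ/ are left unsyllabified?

The consonants /j/ cannot be parsed into a legal (C)V(C) syllable (at most one coda consonant is licensed; onsets are limited to one consonant).

1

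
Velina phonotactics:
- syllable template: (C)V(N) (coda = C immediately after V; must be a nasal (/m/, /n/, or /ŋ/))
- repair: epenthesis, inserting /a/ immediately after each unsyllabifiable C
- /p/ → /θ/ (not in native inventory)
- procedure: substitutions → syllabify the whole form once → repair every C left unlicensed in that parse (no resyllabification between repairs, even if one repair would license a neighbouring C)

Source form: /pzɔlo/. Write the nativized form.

Substitution: /p/ → /θ/, giving /θzɔlo/.
Under (C)V(N), the unsyllabifiable consonants are /θ/ (only a nasal (/m/, /n/, or /ŋ/) is licensed in coda position; onsets are limited to one consonant).
Inserting the epenthetic vowel yields /θ/ → /θa/.

θazɔlo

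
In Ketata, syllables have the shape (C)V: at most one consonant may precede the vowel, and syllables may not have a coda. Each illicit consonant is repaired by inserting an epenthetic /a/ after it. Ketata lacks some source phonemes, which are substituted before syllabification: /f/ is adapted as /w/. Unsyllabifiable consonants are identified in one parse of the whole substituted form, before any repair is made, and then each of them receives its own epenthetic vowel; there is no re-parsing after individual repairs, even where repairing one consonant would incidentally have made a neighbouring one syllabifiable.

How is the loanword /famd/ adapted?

Substitution: /f/ → /w/, giving /wamd/.
The consonants /m/, /d/ cannot be parsed into a legal (C)V syllable (no codas are permitted; onsets are limited to one consonant).
Each unlicensed consonant becomes the onset of a new syllable: /m/ → /ma/, /d/ → /da/.

wamada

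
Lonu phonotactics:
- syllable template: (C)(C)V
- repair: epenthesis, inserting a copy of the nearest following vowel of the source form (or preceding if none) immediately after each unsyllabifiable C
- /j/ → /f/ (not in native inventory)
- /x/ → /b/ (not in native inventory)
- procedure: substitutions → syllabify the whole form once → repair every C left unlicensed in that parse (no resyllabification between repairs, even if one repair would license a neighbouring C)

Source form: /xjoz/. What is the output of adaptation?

Substitution: /x/ → /b/, /j/ → /f/, giving /bfoz/.
Under (C)(C)V, the unsyllabifiable consonants are /z/ (no codas are permitted; onsets may contain at most 2 consonants).
Epenthesis after each stranded consonant: /z/ → /zo/.

bfozo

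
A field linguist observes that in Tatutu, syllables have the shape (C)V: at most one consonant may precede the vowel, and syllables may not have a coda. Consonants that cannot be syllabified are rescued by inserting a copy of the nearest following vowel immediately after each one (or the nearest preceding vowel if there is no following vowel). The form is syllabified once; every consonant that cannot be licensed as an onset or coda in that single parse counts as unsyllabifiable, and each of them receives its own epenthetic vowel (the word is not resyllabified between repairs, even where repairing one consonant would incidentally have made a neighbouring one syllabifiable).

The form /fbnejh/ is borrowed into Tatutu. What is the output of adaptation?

Under (C)V, the unsyllabifiable consonants are /f/, /b/, /j/, /h/ (no codas are permitted; onsets are limited to one consonant).
Inserting the epenthetic vowel yields /f/ → /fe/, /b/ → /be/, /j/ → /je/, /h/ → /he/.

febenejehe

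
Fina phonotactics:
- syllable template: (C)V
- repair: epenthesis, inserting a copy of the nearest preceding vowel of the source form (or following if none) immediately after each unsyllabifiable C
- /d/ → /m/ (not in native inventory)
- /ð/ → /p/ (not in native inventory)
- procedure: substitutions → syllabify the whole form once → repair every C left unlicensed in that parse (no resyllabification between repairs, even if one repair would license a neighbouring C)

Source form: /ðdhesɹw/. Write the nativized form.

Substitution: /ð/ → /p/, /d/ → /m/, giving /pmhesɹw/.
The consonants /p/, /m/, /s/, /ɹ/, /w/ cannot be parsed into a legal (C)V syllable (no codas are permitted; onsets are limited to one consonant).
Each unlicensed consonant becomes the onset of a new syllable: /p/ → /pe/, /m/ → /me/, /s/ → /se/, /ɹ/ → /ɹe/, /w/ → /we/.

pemeheseɹewe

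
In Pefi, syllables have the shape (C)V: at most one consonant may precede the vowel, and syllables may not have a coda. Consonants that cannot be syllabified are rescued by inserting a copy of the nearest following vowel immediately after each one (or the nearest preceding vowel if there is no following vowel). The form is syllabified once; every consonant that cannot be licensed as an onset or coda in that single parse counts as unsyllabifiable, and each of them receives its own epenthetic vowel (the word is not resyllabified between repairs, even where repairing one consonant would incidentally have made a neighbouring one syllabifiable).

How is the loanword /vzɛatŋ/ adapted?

Under (C)V, the unsyllabifiable consonants are /v/, /t/, /ŋ/ (no codas are permitted; onsets are limited to one consonant).
Inserting the epenthetic vowel yields /v/ → /vɛ/, /t/ → /ta/, /ŋ/ → /ŋa/.

vɛzɛataŋa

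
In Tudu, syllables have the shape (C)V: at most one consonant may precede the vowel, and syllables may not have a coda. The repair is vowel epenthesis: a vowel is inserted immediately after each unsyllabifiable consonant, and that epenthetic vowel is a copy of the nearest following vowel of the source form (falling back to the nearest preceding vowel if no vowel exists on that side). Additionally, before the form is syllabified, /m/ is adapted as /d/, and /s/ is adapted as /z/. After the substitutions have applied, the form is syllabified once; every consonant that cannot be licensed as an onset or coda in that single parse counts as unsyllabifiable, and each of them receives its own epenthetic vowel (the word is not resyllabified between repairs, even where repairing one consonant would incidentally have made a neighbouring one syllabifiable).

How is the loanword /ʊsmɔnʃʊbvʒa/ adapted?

ʊzɔdɔnʊʃʊbavaʒa

Substitution: /s/ → /z/, /m/ → /d/, giving /ʊzdɔnʃʊbvʒa/.
The consonants /z/, /n/, /b/, /v/ cannot be parsed into a legal (C)V syllable (no codas are permitted; onsets are limited to one consonant).
Epenthesis after each stranded consonant: /z/ → /zɔ/, /n/ → /nʊ/, /b/ → /ba/, /v/ → /va/.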